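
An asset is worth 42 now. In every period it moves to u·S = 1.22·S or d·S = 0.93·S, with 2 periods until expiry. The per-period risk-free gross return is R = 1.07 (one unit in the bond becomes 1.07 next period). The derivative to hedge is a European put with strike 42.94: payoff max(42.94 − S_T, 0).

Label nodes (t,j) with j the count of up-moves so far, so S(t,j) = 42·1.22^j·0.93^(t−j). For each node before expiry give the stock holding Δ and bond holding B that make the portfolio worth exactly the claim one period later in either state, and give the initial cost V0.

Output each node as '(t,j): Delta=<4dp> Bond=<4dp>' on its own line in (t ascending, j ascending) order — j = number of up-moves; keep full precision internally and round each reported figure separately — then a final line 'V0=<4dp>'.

(0,0): Delta=-0.2625 Bond=12.5709
(1,0): Delta=-0.5839 Bond=26.0049
(1,1): Delta=0.0000 Bond=0.0000
V0=1.5456

Under the risk-neutral measure, an up-move has probability p* = (R−d)/(u−d) = 0.4828 and values discount at R = 1.07.
Payoff layer (t=2): V(2,0)=6.6142, V(2,1)=0.0000, V(2,2)=0.0000
(1,0): S=39.0600. Δ = (V_up−V_dn)/(S_up−S_dn) = (0.0000−6.6142)/(47.6532−36.3258) = -0.5839. V = [p*·0.0000 + (1−p*)·6.6142]/1.07 = 3.1973. B = V − Δ·S = 26.0049.
(1,1): S=51.2400. Δ = (V_up−V_dn)/(S_up−S_dn) = (0.0000−0.0000)/(62.5128−47.6532) = 0.0000. V = [p*·0.0000 + (1−p*)·0.0000]/1.07 = 0.0000. B = V − Δ·S = 0.0000.
(0,0): S=42.0000. Δ = (V_up−V_dn)/(S_up−S_dn) = (0.0000−3.1973)/(51.2400−39.0600) = -0.2625. V = [p*·0.0000 + (1−p*)·3.1973]/1.07 = 1.5456. B = V − Δ·S = 12.5709.
Root portfolio cost Δ·42+B reproduces V0=1.5456.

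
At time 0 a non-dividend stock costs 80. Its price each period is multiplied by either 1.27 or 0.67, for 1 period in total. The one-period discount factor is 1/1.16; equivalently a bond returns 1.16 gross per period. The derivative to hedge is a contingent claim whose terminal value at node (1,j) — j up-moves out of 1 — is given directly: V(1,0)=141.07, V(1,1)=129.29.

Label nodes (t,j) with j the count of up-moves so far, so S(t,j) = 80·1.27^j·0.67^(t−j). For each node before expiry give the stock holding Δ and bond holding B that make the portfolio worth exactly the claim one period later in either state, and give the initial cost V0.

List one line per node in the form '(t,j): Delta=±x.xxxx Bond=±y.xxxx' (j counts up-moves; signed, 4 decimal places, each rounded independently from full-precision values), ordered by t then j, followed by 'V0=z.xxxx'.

Risk-neutral probability p* = (R−d)/(u−d) = (1.16−0.67)/(1.27−0.67) = 0.8167.
At expiry t=1: V(1,0)=141.0700, V(1,1)=129.2900
  t=0,j=0: stock 80.0000 → up 101.6000 (V=129.2900), down 53.6000 (V=141.0700). Price 113.3187; hedge Δ=-0.2454, bond B=132.9520.
Root portfolio cost Δ·80+B reproduces V0=113.3187.

(0,0): Delta=-0.2454 Bond=132.9520
V0=113.3187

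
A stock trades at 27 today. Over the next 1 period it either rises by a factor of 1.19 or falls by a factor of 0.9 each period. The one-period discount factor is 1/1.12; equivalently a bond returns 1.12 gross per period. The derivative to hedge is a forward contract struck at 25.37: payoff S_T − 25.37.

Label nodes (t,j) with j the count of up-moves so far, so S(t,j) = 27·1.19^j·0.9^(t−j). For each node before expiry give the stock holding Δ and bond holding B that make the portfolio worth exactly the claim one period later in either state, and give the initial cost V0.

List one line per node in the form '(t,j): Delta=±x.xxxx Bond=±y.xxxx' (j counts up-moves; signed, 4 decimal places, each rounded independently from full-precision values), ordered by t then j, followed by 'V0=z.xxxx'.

The replicating-portfolio and risk-neutral prices coincide; use p* = (1.12−0.9)/(1.19−0.9) = 0.7586 for the latter.
Terminal values V(1,·): V(1,0)=-1.0700, V(1,1)=6.7600
  t=0,j=0: stock 27.0000 → up 32.1300 (V=6.7600), down 24.3000 (V=-1.0700). Price 4.3482; hedge Δ=1.0000, bond B=-22.6518.
Each (Δ,B) replicates both successor values, so the strategy is self-financing and V0 is arbitrage-free.

(0,0): Delta=1.0000 Bond=-22.6518
V0=4.3482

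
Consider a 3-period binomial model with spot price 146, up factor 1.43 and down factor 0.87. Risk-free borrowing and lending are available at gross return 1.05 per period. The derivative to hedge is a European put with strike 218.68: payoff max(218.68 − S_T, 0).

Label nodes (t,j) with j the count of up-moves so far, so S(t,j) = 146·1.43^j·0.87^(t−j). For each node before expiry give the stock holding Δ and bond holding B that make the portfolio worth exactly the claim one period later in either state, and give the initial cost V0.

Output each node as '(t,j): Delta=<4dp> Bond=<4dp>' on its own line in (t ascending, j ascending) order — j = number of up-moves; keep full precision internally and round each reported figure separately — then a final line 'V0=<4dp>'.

(0,0): Delta=-0.6096 Bond=145.3476
(1,0): Delta=-0.8233 Bond=179.7502
(1,1): Delta=-0.3353 Bond=95.3295
(2,0): Delta=-1.0000 Bond=208.2667
(2,1): Delta=-0.5963 Bond=147.5099
(2,2): Delta=0.0000 Bond=0.0000
V0=56.3387

Risk-neutral probability p* = (R−d)/(u−d) = (1.05−0.87)/(1.43−0.87) = 0.3214.
Terminal payoffs: V(3,0)=122.5386, V(3,1)=60.6544, V(3,2)=0.0000, V(3,3)=0.0000
(2,0): S=110.5074. Δ = (V_up−V_dn)/(S_up−S_dn) = (60.6544−122.5386)/(158.0256−96.1414) = -1.0000. V = [p*·60.6544 + (1−p*)·122.5386]/1.05 = 97.7593. B = V − Δ·S = 208.2667.
(2,1): S=181.6386. Δ = (V_up−V_dn)/(S_up−S_dn) = (0.0000−60.6544)/(259.7432−158.0256) = -0.5963. V = [p*·0.0000 + (1−p*)·60.6544]/1.05 = 39.1984. B = V − Δ·S = 147.5099.
(2,2): S=298.5554. Δ = (V_up−V_dn)/(S_up−S_dn) = (0.0000−0.0000)/(426.9342−259.7432) = 0.0000. V = [p*·0.0000 + (1−p*)·0.0000]/1.05 = 0.0000. B = V − Δ·S = 0.0000.
(1,0): S=127.0200. Δ = (V_up−V_dn)/(S_up−S_dn) = (39.1984−97.7593)/(181.6386−110.5074) = -0.8233. V = [p*·39.1984 + (1−p*)·97.7593]/1.05 = 75.1773. B = V − Δ·S = 179.7502.
(1,1): S=208.7800. Δ = (V_up−V_dn)/(S_up−S_dn) = (0.0000−39.1984)/(298.5554−181.6386) = -0.3353. V = [p*·0.0000 + (1−p*)·39.1984]/1.05 = 25.3323. B = V − Δ·S = 95.3295.
(0,0): S=146.0000. Δ = (V_up−V_dn)/(S_up−S_dn) = (25.3323−75.1773)/(208.7800−127.0200) = -0.6096. V = [p*·25.3323 + (1−p*)·75.1773]/1.05 = 56.3387. B = V − Δ·S = 145.3476.
Each (Δ,B) replicates both successor values, so the strategy is self-financing and V0 is arbitrage-free.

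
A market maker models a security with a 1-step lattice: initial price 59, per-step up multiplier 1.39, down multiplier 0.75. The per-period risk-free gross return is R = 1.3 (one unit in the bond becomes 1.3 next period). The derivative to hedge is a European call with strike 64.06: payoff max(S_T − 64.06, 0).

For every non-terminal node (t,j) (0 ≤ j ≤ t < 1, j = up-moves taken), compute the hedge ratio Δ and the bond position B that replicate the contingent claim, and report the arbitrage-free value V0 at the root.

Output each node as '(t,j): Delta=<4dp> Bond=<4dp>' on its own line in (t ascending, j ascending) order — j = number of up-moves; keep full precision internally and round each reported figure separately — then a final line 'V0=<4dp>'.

(0,0): Delta=0.4754 Bond=-16.1809
V0=11.8660

No-arbitrage ⇒ martingale measure with p* = (R−d)/(u−d) = 0.8594.
Terminal values V(1,·): V(1,0)=0.0000, V(1,1)=17.9500
(0,0): S=59.0000. Δ = (V_up−V_dn)/(S_up−S_dn) = (17.9500−0.0000)/(82.0100−44.2500) = 0.4754. V = [p*·17.9500 + (1−p*)·0.0000]/1.3 = 11.8660. B = V − Δ·S = -16.1809.
Root portfolio cost Δ·59+B reproduces V0=11.8660.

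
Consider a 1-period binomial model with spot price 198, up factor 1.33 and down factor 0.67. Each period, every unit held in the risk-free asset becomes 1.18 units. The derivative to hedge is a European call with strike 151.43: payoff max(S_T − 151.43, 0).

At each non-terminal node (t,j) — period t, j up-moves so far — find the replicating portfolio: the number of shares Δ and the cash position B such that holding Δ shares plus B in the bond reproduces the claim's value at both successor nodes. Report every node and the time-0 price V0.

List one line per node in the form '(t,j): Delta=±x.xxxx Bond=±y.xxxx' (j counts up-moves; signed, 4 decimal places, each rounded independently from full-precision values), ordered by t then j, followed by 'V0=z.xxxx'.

Risk-neutral probability p* = (R−d)/(u−d) = (1.18−0.67)/(1.33−0.67) = 0.7727.
Terminal values V(1,·): V(1,0)=0.0000, V(1,1)=111.9100
(0,0): S=198.0000. Δ = (V_up−V_dn)/(S_up−S_dn) = (111.9100−0.0000)/(263.3400−132.6600) = 0.8564. V = [p*·111.9100 + (1−p*)·0.0000]/1.18 = 73.2847. B = V − Δ·S = -96.2759.
Each (Δ,B) replicates both successor values, so the strategy is self-financing and V0 is arbitrage-free.

(0,0): Delta=0.8564 Bond=-96.2759
V0=73.2847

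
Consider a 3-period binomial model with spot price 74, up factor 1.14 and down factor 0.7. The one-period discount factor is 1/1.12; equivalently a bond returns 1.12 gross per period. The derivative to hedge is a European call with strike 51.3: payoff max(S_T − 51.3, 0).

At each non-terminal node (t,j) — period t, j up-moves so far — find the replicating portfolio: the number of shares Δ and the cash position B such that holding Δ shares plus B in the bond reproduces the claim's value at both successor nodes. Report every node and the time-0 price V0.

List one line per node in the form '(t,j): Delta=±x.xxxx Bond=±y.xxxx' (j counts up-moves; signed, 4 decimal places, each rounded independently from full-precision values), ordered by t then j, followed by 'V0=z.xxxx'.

(0,0): Delta=0.9780 Bond=-34.8444
(1,0): Delta=0.5990 Bond=-19.3932
(1,1): Delta=0.9891 Bond=-39.9606
(2,0): Delta=0.0000 Bond=0.0000
(2,1): Delta=0.6165 Bond=-22.7547
(2,2): Delta=1.0000 Bond=-45.8036
V0=37.5294

No-arbitrage ⇒ martingale measure with p* = (R−d)/(u−d) = 0.9545.
At expiry t=3: V(3,0)=0.0000, V(3,1)=0.0000, V(3,2)=16.0193, V(3,3)=58.3343
  t=2,j=0: stock 36.2600 → up 41.3364 (V=0.0000), down 25.3820 (V=0.0000). Price 0.0000; hedge Δ=0.0000, bond B=0.0000.
  t=2,j=1: stock 59.0520 → up 67.3193 (V=16.0193), down 41.3364 (V=0.0000). Price 13.6528; hedge Δ=0.6165, bond B=-22.7547.
  t=2,j=2: stock 96.1704 → up 109.6343 (V=58.3343), down 67.3193 (V=16.0193). Price 50.3668; hedge Δ=1.0000, bond B=-45.8036.
  t=1,j=0: stock 51.8000 → up 59.0520 (V=13.6528), down 36.2600 (V=0.0000). Price 11.6359; hedge Δ=0.5990, bond B=-19.3932.
  t=1,j=1: stock 84.3600 → up 96.1704 (V=50.3668), down 59.0520 (V=13.6528). Price 43.4804; hedge Δ=0.9891, bond B=-39.9606.
  t=0,j=0: stock 74.0000 → up 84.3600 (V=43.4804), down 51.8000 (V=11.6359). Price 37.5294; hedge Δ=0.9780, bond B=-34.8444.
The time-0 hedge costs 37.5294, which is the no-arbitrage price.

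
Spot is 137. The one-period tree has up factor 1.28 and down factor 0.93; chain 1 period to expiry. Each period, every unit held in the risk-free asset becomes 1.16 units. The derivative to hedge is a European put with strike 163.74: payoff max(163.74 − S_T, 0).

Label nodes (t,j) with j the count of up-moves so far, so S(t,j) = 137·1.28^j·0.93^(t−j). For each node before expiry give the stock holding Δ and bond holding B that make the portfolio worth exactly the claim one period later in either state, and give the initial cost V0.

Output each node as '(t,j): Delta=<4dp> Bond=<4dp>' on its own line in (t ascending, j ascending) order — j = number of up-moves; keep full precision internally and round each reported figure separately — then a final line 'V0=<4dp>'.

No-arbitrage ⇒ martingale measure with p* = (R−d)/(u−d) = 0.6571.
Terminal values V(1,·): V(1,0)=36.3300, V(1,1)=0.0000
Node (0,0) S=137.0000: V=(p*·0.0000+(1−p*)·36.3300)/1.16=10.7379; Δ=(0.0000−36.3300)/(175.3600−127.4100)=-0.7577; B=V−Δ·S=114.5379
Root portfolio cost Δ·137+B reproduces V0=10.7379.

(0,0): Delta=-0.7577 Bond=114.5379
V0=10.7379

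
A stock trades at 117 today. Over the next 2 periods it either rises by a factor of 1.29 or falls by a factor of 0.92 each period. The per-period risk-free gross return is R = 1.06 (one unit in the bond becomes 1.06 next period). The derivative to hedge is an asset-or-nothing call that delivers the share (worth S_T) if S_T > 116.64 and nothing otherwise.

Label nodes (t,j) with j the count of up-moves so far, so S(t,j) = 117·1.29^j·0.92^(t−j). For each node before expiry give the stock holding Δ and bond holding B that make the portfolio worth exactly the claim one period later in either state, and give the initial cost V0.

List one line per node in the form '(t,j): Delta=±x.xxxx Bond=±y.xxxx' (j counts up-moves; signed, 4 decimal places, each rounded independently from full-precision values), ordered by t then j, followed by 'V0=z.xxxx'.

The replicating-portfolio and risk-neutral prices coincide; use p* = (1.06−0.92)/(1.29−0.92) = 0.3784 for the latter.
Payoff layer (t=2): V(2,0)=0.0000, V(2,1)=138.8556, V(2,2)=194.6997
Node (1,0) S=107.6400: V=(p*·138.8556+(1−p*)·0.0000)/1.06=49.5660; Δ=(138.8556−0.0000)/(138.8556−99.0288)=3.4865; B=V−Δ·S=-325.7194
Node (1,1) S=150.9300: V=(p*·194.6997+(1−p*)·138.8556)/1.06=150.9300; Δ=(194.6997−138.8556)/(194.6997−138.8556)=1.0000; B=V−Δ·S=0.0000
Node (0,0) S=117.0000: V=(p*·150.9300+(1−p*)·49.5660)/1.06=82.9433; Δ=(150.9300−49.5660)/(150.9300−107.6400)=2.3415; B=V−Δ·S=-191.0134
Root portfolio cost Δ·117+B reproduces V0=82.9433.

(0,0): Delta=2.3415 Bond=-191.0134
(1,0): Delta=3.4865 Bond=-325.7194
(1,1): Delta=1.0000 Bond=0.0000
V0=82.9433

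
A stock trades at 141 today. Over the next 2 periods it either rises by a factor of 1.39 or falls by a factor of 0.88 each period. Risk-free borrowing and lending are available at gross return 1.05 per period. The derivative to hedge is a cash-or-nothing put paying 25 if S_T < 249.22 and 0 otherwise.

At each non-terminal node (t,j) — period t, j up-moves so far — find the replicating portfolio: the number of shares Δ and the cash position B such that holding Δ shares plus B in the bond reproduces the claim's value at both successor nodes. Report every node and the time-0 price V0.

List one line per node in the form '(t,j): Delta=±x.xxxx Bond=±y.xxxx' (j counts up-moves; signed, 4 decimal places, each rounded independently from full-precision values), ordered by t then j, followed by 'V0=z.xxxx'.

(0,0): Delta=-0.1104 Bond=35.7180
(1,0): Delta=0.0000 Bond=23.8095
(1,1): Delta=-0.2501 Bond=64.8926
V0=20.1562

Since d<R<u, set p* = (R−d)/(u−d) = 0.3333; price each node as the discounted p*-expectation of its children.
Payoff layer (t=2): V(2,0)=25.0000, V(2,1)=25.0000, V(2,2)=0.0000
(1,0): S=124.0800. Δ = (V_up−V_dn)/(S_up−S_dn) = (25.0000−25.0000)/(172.4712−109.1904) = 0.0000. V = [p*·25.0000 + (1−p*)·25.0000]/1.05 = 23.8095. B = V − Δ·S = 23.8095.
(1,1): S=195.9900. Δ = (V_up−V_dn)/(S_up−S_dn) = (0.0000−25.0000)/(272.4261−172.4712) = -0.2501. V = [p*·0.0000 + (1−p*)·25.0000]/1.05 = 15.8730. B = V − Δ·S = 64.8926.
(0,0): S=141.0000. Δ = (V_up−V_dn)/(S_up−S_dn) = (15.8730−23.8095)/(195.9900−124.0800) = -0.1104. V = [p*·15.8730 + (1−p*)·23.8095]/1.05 = 20.1562. B = V − Δ·S = 35.7180.
The time-0 hedge costs 20.1562, which is the no-arbitrage price.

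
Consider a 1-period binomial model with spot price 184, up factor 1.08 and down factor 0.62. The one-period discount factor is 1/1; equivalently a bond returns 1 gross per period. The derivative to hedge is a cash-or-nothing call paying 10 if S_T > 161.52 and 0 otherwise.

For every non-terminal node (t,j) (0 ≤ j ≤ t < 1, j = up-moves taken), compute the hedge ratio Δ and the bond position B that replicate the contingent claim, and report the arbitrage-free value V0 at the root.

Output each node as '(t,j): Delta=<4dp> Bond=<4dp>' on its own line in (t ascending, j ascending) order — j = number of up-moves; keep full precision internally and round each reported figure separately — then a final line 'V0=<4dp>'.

(0,0): Delta=0.1181 Bond=-13.4783
V0=8.2609

No-arbitrage ⇒ martingale measure with p* = (R−d)/(u−d) = 0.8261.
Terminal payoffs: V(1,0)=0.0000, V(1,1)=10.0000
Node (0,0) S=184.0000: V=(p*·10.0000+(1−p*)·0.0000)/1=8.2609; Δ=(10.0000−0.0000)/(198.7200−114.0800)=0.1181; B=V−Δ·S=-13.4783
Check: Δ(0,0)·S0 + B(0,0) = 8.2609 = V0.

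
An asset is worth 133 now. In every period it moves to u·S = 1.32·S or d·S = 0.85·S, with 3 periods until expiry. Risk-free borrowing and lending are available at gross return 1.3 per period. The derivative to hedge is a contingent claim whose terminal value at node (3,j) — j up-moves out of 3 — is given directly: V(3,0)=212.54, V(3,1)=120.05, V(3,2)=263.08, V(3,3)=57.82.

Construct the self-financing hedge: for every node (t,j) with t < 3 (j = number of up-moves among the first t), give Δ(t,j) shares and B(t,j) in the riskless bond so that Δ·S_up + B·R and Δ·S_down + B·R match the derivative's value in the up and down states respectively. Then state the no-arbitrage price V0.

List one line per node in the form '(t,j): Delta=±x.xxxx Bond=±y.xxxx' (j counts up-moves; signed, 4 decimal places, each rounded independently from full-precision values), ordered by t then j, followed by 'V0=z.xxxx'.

No-arbitrage ⇒ martingale measure with p* = (R−d)/(u−d) = 0.9574.
Terminal values V(3,·): V(3,0)=212.5400, V(3,1)=120.0500, V(3,2)=263.0800, V(3,3)=57.8200
(2,0): S=96.0925. Δ = (V_up−V_dn)/(S_up−S_dn) = (120.0500−212.5400)/(126.8421−81.6786) = -2.0479. V = [p*·120.0500 + (1−p*)·212.5400]/1.3 = 95.3736. B = V − Δ·S = 292.1609.
(2,1): S=149.2260. Δ = (V_up−V_dn)/(S_up−S_dn) = (263.0800−120.0500)/(196.9783−126.8421) = 2.0393. V = [p*·263.0800 + (1−p*)·120.0500]/1.3 = 197.6874. B = V − Δ·S = -106.6318.
(2,2): S=231.7392. Δ = (V_up−V_dn)/(S_up−S_dn) = (57.8200−263.0800)/(305.8957−196.9783) = -1.8845. V = [p*·57.8200 + (1−p*)·263.0800]/1.3 = 51.1957. B = V − Δ·S = 487.9191.
(1,0): S=113.0500. Δ = (V_up−V_dn)/(S_up−S_dn) = (197.6874−95.3736)/(149.2260−96.0925) = 1.9256. V = [p*·197.6874 + (1−p*)·95.3736]/1.3 = 148.7182. B = V − Δ·S = -68.9707.
(1,1): S=175.5600. Δ = (V_up−V_dn)/(S_up−S_dn) = (51.1957−197.6874)/(231.7392−149.2260) = -1.7754. V = [p*·51.1957 + (1−p*)·197.6874]/1.3 = 44.1765. B = V − Δ·S = 355.8609.
(0,0): S=133.0000. Δ = (V_up−V_dn)/(S_up−S_dn) = (44.1765−148.7182)/(175.5600−113.0500) = -1.6724. V = [p*·44.1765 + (1−p*)·148.7182]/1.3 = 37.4039. B = V − Δ·S = 259.8330.
Self-financing check: at every node Δ·S+B equals the discounted successor values.

(0,0): Delta=-1.6724 Bond=259.8330
(1,0): Delta=1.9256 Bond=-68.9707
(1,1): Delta=-1.7754 Bond=355.8609
(2,0): Delta=-2.0479 Bond=292.1609
(2,1): Delta=2.0393 Bond=-106.6318
(2,2): Delta=-1.8845 Bond=487.9191
V0=37.4039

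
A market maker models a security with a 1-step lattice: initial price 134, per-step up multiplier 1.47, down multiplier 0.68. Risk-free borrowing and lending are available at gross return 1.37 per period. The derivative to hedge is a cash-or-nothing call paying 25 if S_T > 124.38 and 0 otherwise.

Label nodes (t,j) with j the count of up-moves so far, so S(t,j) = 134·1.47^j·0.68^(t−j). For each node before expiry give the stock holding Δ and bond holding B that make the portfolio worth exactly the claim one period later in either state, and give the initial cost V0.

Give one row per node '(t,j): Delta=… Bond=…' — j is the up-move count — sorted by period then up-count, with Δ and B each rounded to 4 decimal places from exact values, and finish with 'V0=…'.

No-arbitrage ⇒ martingale measure with p* = (R−d)/(u−d) = 0.8734.
Terminal payoffs: V(1,0)=0.0000, V(1,1)=25.0000
(0,0): S=134.0000. Δ = (V_up−V_dn)/(S_up−S_dn) = (25.0000−0.0000)/(196.9800−91.1200) = 0.2362. V = [p*·25.0000 + (1−p*)·0.0000]/1.37 = 15.9383. B = V − Δ·S = -15.7073.
The time-0 hedge costs 15.9383, which is the no-arbitrage price.

(0,0): Delta=0.2362 Bond=-15.7073
V0=15.9383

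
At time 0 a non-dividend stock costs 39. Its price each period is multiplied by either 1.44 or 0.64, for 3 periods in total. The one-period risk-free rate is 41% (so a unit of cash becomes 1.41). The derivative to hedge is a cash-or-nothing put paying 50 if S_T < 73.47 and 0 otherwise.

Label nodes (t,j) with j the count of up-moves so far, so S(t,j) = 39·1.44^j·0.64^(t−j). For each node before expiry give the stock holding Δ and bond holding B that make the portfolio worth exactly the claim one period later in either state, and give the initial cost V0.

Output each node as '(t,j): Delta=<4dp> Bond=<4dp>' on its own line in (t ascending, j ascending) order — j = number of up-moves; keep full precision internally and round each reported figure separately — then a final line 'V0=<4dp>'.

(0,0): Delta=-0.7468 Bond=31.0558
(1,0): Delta=0.0000 Bond=25.1496
(1,1): Delta=-0.7597 Bond=44.5149
(2,0): Delta=0.0000 Bond=35.4610
(2,1): Delta=0.0000 Bond=35.4610
(2,2): Delta=-0.7728 Bond=63.8298
V0=1.9323

The replicating-portfolio and risk-neutral prices coincide; use p* = (1.41−0.64)/(1.44−0.64) = 0.9625 for the latter.
At expiry t=3: V(3,0)=50.0000, V(3,1)=50.0000, V(3,2)=50.0000, V(3,3)=0.0000
(2,0): S=15.9744. Δ = (V_up−V_dn)/(S_up−S_dn) = (50.0000−50.0000)/(23.0031−10.2236) = 0.0000. V = [p*·50.0000 + (1−p*)·50.0000]/1.41 = 35.4610. B = V − Δ·S = 35.4610.
(2,1): S=35.9424. Δ = (V_up−V_dn)/(S_up−S_dn) = (50.0000−50.0000)/(51.7571−23.0031) = 0.0000. V = [p*·50.0000 + (1−p*)·50.0000]/1.41 = 35.4610. B = V − Δ·S = 35.4610.
(2,2): S=80.8704. Δ = (V_up−V_dn)/(S_up−S_dn) = (0.0000−50.0000)/(116.4534−51.7571) = -0.7728. V = [p*·0.0000 + (1−p*)·50.0000]/1.41 = 1.3298. B = V − Δ·S = 63.8298.
(1,0): S=24.9600. Δ = (V_up−V_dn)/(S_up−S_dn) = (35.4610−35.4610)/(35.9424−15.9744) = 0.0000. V = [p*·35.4610 + (1−p*)·35.4610]/1.41 = 25.1496. B = V − Δ·S = 25.1496.
(1,1): S=56.1600. Δ = (V_up−V_dn)/(S_up−S_dn) = (1.3298−35.4610)/(80.8704−35.9424) = -0.7597. V = [p*·1.3298 + (1−p*)·35.4610]/1.41 = 1.8509. B = V − Δ·S = 44.5149.
(0,0): S=39.0000. Δ = (V_up−V_dn)/(S_up−S_dn) = (1.8509−25.1496)/(56.1600−24.9600) = -0.7468. V = [p*·1.8509 + (1−p*)·25.1496]/1.41 = 1.9323. B = V − Δ·S = 31.0558.
Each (Δ,B) replicates both successor values, so the strategy is self-financing and V0 is arbitrage-free.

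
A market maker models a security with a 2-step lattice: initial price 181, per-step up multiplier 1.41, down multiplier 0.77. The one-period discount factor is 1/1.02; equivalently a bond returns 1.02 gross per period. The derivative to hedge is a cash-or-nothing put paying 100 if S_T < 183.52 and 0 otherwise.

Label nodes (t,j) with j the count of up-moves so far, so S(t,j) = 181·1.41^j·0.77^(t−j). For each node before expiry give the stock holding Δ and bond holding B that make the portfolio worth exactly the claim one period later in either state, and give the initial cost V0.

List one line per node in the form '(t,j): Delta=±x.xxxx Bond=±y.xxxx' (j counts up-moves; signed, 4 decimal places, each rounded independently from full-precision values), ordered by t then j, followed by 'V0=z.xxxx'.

(0,0): Delta=-0.5157 Bond=129.0397
(1,0): Delta=-1.1211 Bond=215.9926
(1,1): Delta=0.0000 Bond=0.0000
V0=35.6918

No-arbitrage ⇒ martingale measure with p* = (R−d)/(u−d) = 0.3906.
Terminal payoffs: V(2,0)=100.0000, V(2,1)=0.0000, V(2,2)=0.0000
(1,0): S=139.3700. Δ = (V_up−V_dn)/(S_up−S_dn) = (0.0000−100.0000)/(196.5117−107.3149) = -1.1211. V = [p*·0.0000 + (1−p*)·100.0000]/1.02 = 59.7426. B = V − Δ·S = 215.9926.
(1,1): S=255.2100. Δ = (V_up−V_dn)/(S_up−S_dn) = (0.0000−0.0000)/(359.8461−196.5117) = 0.0000. V = [p*·0.0000 + (1−p*)·0.0000]/1.02 = 0.0000. B = V − Δ·S = 0.0000.
(0,0): S=181.0000. Δ = (V_up−V_dn)/(S_up−S_dn) = (0.0000−59.7426)/(255.2100−139.3700) = -0.5157. V = [p*·0.0000 + (1−p*)·59.7426]/1.02 = 35.6918. B = V − Δ·S = 129.0397.
Check: Δ(0,0)·S0 + B(0,0) = 35.6918 = V0.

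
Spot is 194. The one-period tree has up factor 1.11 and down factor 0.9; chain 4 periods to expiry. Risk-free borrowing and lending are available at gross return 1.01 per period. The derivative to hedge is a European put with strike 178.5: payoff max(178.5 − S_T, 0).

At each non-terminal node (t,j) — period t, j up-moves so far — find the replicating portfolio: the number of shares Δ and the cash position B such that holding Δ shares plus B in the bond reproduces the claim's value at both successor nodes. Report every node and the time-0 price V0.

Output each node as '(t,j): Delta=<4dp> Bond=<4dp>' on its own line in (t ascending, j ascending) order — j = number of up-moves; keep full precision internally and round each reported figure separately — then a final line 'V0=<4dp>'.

The replicating-portfolio and risk-neutral prices coincide; use p* = (1.01−0.9)/(1.11−0.9) = 0.5238 for the latter.
At expiry t=4: V(4,0)=51.2166, V(4,1)=21.5171, V(4,2)=0.0000, V(4,3)=0.0000, V(4,4)=0.0000
  t=3,j=0: stock 141.4260 → up 156.9829 (V=21.5171), down 127.2834 (V=51.2166). Price 35.3067; hedge Δ=-1.0000, bond B=176.7327.
  t=3,j=1: stock 174.4254 → up 193.6122 (V=0.0000), down 156.9829 (V=21.5171). Price 10.1448; hedge Δ=-0.5874, bond B=112.6074.
  t=3,j=2: stock 215.1247 → up 238.7884 (V=0.0000), down 193.6122 (V=0.0000). Price 0.0000; hedge Δ=0.0000, bond B=0.0000.
  t=3,j=3: stock 265.3204 → up 294.5057 (V=0.0000), down 238.7884 (V=0.0000). Price 0.0000; hedge Δ=0.0000, bond B=0.0000.
  t=2,j=0: stock 157.1400 → up 174.4254 (V=10.1448), down 141.4260 (V=35.3067). Price 21.9076; hedge Δ=-0.7625, bond B=141.7260.
  t=2,j=1: stock 193.8060 → up 215.1247 (V=0.0000), down 174.4254 (V=10.1448). Price 4.7830; hedge Δ=-0.2493, bond B=53.0916.
  t=2,j=2: stock 239.0274 → up 265.3204 (V=0.0000), down 215.1247 (V=0.0000). Price 0.0000; hedge Δ=0.0000, bond B=0.0000.
  t=1,j=0: stock 174.6000 → up 193.8060 (V=4.7830), down 157.1400 (V=21.9076). Price 12.8095; hedge Δ=-0.4670, bond B=94.3549.
  t=1,j=1: stock 215.3400 → up 239.0274 (V=0.0000), down 193.8060 (V=4.7830). Price 2.2551; hedge Δ=-0.1058, bond B=25.0314.
  t=0,j=0: stock 194.0000 → up 215.3400 (V=2.2551), down 174.6000 (V=12.8095). Price 7.2089; hedge Δ=-0.2591, bond B=57.4679.
Self-financing check: at every node Δ·S+B equals the discounted successor values.

(0,0): Delta=-0.2591 Bond=57.4679
(1,0): Delta=-0.4670 Bond=94.3549
(1,1): Delta=-0.1058 Bond=25.0314
(2,0): Delta=-0.7625 Bond=141.7260
(2,1): Delta=-0.2493 Bond=53.0916
(2,2): Delta=0.0000 Bond=0.0000
(3,0): Delta=-1.0000 Bond=176.7327
(3,1): Delta=-0.5874 Bond=112.6074
(3,2): Delta=0.0000 Bond=0.0000
(3,3): Delta=0.0000 Bond=0.0000
V0=7.2089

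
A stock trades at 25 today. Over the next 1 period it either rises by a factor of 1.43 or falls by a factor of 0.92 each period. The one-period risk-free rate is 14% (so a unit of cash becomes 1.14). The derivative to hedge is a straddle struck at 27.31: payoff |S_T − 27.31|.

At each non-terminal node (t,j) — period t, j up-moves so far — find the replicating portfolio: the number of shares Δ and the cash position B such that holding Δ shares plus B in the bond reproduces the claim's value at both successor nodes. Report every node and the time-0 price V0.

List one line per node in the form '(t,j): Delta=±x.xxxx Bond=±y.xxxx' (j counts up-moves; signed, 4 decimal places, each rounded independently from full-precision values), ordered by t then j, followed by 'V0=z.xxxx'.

Since d<R<u, set p* = (R−d)/(u−d) = 0.4314; price each node as the discounted p*-expectation of its children.
Payoff layer (t=1): V(1,0)=4.3100, V(1,1)=8.4400
(0,0): S=25.0000. Δ = (V_up−V_dn)/(S_up−S_dn) = (8.4400−4.3100)/(35.7500−23.0000) = 0.3239. V = [p*·8.4400 + (1−p*)·4.3100]/1.14 = 5.3435. B = V − Δ·S = -2.7546.
Check: Δ(0,0)·S0 + B(0,0) = 5.3435 = V0.

(0,0): Delta=0.3239 Bond=-2.7546
V0=5.3435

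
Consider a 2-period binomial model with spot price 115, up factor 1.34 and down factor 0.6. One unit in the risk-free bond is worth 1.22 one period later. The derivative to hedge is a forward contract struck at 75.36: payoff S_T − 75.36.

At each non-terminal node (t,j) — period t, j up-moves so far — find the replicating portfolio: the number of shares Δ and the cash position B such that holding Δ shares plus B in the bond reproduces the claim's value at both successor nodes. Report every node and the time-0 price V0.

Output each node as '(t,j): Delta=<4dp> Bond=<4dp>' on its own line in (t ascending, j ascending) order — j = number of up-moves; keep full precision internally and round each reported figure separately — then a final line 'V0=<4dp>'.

The replicating-portfolio and risk-neutral prices coincide; use p* = (1.22−0.6)/(1.34−0.6) = 0.8378 for the latter.
Terminal values V(2,·): V(2,0)=-33.9600, V(2,1)=17.1000, V(2,2)=131.1340
Node (1,0) S=69.0000: V=(p*·17.1000+(1−p*)·-33.9600)/1.22=7.2295; Δ=(17.1000−-33.9600)/(92.4600−41.4000)=1.0000; B=V−Δ·S=-61.7705
Node (1,1) S=154.1000: V=(p*·131.1340+(1−p*)·17.1000)/1.22=92.3295; Δ=(131.1340−17.1000)/(206.4940−92.4600)=1.0000; B=V−Δ·S=-61.7705
Node (0,0) S=115.0000: V=(p*·92.3295+(1−p*)·7.2295)/1.22=64.3684; Δ=(92.3295−7.2295)/(154.1000−69.0000)=1.0000; B=V−Δ·S=-50.6316
Root portfolio cost Δ·115+B reproduces V0=64.3684.

(0,0): Delta=1.0000 Bond=-50.6316
(1,0): Delta=1.0000 Bond=-61.7705
(1,1): Delta=1.0000 Bond=-61.7705
V0=64.3684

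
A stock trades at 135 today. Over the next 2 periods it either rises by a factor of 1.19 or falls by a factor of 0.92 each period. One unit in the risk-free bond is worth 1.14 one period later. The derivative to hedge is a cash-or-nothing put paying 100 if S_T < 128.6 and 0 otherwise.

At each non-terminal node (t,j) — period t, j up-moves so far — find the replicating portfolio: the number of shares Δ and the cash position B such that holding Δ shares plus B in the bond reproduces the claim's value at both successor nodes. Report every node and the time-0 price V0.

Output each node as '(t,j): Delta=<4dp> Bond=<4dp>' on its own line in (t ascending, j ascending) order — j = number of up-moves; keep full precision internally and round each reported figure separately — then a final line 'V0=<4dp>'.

(0,0): Delta=-0.4457 Bond=62.8029
(1,0): Delta=-2.9820 Bond=386.6147
(1,1): Delta=0.0000 Bond=0.0000
V0=2.6388

The replicating-portfolio and risk-neutral prices coincide; use p* = (1.14−0.92)/(1.19−0.92) = 0.8148 for the latter.
Payoff layer (t=2): V(2,0)=100.0000, V(2,1)=0.0000, V(2,2)=0.0000
Node (1,0) S=124.2000: V=(p*·0.0000+(1−p*)·100.0000)/1.14=16.2443; Δ=(0.0000−100.0000)/(147.7980−114.2640)=-2.9820; B=V−Δ·S=386.6147
Node (1,1) S=160.6500: V=(p*·0.0000+(1−p*)·0.0000)/1.14=0.0000; Δ=(0.0000−0.0000)/(191.1735−147.7980)=0.0000; B=V−Δ·S=0.0000
Node (0,0) S=135.0000: V=(p*·0.0000+(1−p*)·16.2443)/1.14=2.6388; Δ=(0.0000−16.2443)/(160.6500−124.2000)=-0.4457; B=V−Δ·S=62.8029
Check: Δ(0,0)·S0 + B(0,0) = 2.6388 = V0.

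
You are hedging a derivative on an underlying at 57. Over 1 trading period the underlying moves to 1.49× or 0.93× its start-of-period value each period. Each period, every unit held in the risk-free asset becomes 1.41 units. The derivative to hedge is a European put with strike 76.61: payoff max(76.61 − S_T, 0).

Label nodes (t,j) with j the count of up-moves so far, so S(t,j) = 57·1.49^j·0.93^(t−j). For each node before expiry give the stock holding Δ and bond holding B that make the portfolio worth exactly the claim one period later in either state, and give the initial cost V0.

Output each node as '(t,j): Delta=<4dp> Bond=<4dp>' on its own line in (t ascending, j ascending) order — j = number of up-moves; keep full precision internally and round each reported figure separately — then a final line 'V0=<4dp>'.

Risk-neutral probability p* = (R−d)/(u−d) = (1.41−0.93)/(1.49−0.93) = 0.8571.
Terminal payoffs: V(1,0)=23.6000, V(1,1)=0.0000
Node (0,0) S=57.0000: V=(p*·0.0000+(1−p*)·23.6000)/1.41=2.3911; Δ=(0.0000−23.6000)/(84.9300−53.0100)=-0.7393; B=V−Δ·S=44.5339
Check: Δ(0,0)·S0 + B(0,0) = 2.3911 = V0.

(0,0): Delta=-0.7393 Bond=44.5339
V0=2.3911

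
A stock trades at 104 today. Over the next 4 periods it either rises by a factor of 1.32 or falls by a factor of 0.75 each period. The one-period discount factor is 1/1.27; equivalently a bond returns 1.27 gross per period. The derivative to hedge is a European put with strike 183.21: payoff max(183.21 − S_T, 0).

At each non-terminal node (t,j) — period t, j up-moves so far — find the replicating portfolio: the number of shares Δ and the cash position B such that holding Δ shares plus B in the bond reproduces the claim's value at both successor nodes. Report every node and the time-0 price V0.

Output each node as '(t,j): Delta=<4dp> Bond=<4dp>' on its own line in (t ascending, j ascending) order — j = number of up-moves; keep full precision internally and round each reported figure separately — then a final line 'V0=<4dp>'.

The replicating-portfolio and risk-neutral prices coincide; use p* = (1.27−0.75)/(1.32−0.75) = 0.9123 for the latter.
Terminal payoffs: V(4,0)=150.3038, V(4,1)=125.2950, V(4,2)=81.2796, V(4,3)=3.8125, V(4,4)=0.0000
  t=3,j=0: stock 43.8750 → up 57.9150 (V=125.2950), down 32.9062 (V=150.3038). Price 100.3848; hedge Δ=-1.0000, bond B=144.2598.
  t=3,j=1: stock 77.2200 → up 101.9304 (V=81.2796), down 57.9150 (V=125.2950). Price 67.0398; hedge Δ=-1.0000, bond B=144.2598.
  t=3,j=2: stock 135.9072 → up 179.3975 (V=3.8125), down 101.9304 (V=81.2796). Price 8.3526; hedge Δ=-1.0000, bond B=144.2598.
  t=3,j=3: stock 239.1967 → up 315.7396 (V=0.0000), down 179.3975 (V=3.8125). Price 0.2633; hedge Δ=-0.0280, bond B=6.9519.
  t=2,j=0: stock 58.5000 → up 77.2200 (V=67.0398), down 43.8750 (V=100.3848). Price 55.0904; hedge Δ=-1.0000, bond B=113.5904.
  t=2,j=1: stock 102.9600 → up 135.9072 (V=8.3526), down 77.2200 (V=67.0398). Price 10.6304; hedge Δ=-1.0000, bond B=113.5904.
  t=2,j=2: stock 181.2096 → up 239.1967 (V=0.2633), down 135.9072 (V=8.3526). Price 0.7661; hedge Δ=-0.0783, bond B=14.9579.
  t=1,j=0: stock 78.0000 → up 102.9600 (V=10.6304), down 58.5000 (V=55.0904). Price 11.4413; hedge Δ=-1.0000, bond B=89.4413.
  t=1,j=1: stock 137.2800 → up 181.2096 (V=0.7661), down 102.9600 (V=10.6304). Price 1.2845; hedge Δ=-0.1261, bond B=18.5904.
  t=0,j=0: stock 104.0000 → up 137.2800 (V=1.2845), down 78.0000 (V=11.4413). Price 1.7130; hedge Δ=-0.1713, bond B=19.5318.
The time-0 hedge costs 1.7130, which is the no-arbitrage price.

(0,0): Delta=-0.1713 Bond=19.5318
(1,0): Delta=-1.0000 Bond=89.4413
(1,1): Delta=-0.1261 Bond=18.5904
(2,0): Delta=-1.0000 Bond=113.5904
(2,1): Delta=-1.0000 Bond=113.5904
(2,2): Delta=-0.0783 Bond=14.9579
(3,0): Delta=-1.0000 Bond=144.2598
(3,1): Delta=-1.0000 Bond=144.2598
(3,2): Delta=-1.0000 Bond=144.2598
(3,3): Delta=-0.0280 Bond=6.9519
V0=1.7130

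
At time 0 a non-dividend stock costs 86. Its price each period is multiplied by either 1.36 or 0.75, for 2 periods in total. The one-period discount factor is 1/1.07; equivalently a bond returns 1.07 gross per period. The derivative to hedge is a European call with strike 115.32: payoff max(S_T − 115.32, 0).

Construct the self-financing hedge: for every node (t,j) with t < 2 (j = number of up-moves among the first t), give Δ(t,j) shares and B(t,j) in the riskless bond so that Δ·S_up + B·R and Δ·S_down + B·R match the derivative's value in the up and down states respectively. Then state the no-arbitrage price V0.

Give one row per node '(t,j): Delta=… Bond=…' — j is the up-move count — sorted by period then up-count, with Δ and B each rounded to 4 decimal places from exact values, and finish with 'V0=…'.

Under the risk-neutral measure, an up-move has probability p* = (R−d)/(u−d) = 0.5246 and values discount at R = 1.07.
Payoff layer (t=2): V(2,0)=0.0000, V(2,1)=0.0000, V(2,2)=43.7456
  t=1,j=0: stock 64.5000 → up 87.7200 (V=0.0000), down 48.3750 (V=0.0000). Price 0.0000; hedge Δ=0.0000, bond B=0.0000.
  t=1,j=1: stock 116.9600 → up 159.0656 (V=43.7456), down 87.7200 (V=0.0000). Price 21.4472; hedge Δ=0.6132, bond B=-50.2669.
  t=0,j=0: stock 86.0000 → up 116.9600 (V=21.4472), down 64.5000 (V=0.0000). Price 10.5149; hedge Δ=0.4088, bond B=-24.6444.
Check: Δ(0,0)·S0 + B(0,0) = 10.5149 = V0.

(0,0): Delta=0.4088 Bond=-24.6444
(1,0): Delta=0.0000 Bond=0.0000
(1,1): Delta=0.6132 Bond=-50.2669
V0=10.5149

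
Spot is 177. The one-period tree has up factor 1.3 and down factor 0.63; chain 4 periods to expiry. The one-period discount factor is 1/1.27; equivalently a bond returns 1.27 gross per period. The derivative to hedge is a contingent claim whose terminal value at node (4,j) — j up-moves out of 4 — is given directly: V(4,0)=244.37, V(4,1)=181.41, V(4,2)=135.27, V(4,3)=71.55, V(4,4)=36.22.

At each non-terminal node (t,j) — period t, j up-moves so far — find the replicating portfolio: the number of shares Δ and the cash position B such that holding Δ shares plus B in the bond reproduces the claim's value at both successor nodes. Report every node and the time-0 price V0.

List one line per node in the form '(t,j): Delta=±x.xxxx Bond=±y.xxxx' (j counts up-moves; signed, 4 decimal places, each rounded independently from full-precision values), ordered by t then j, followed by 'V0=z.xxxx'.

(0,0): Delta=-0.1600 Bond=44.8059
(1,0): Delta=-0.5163 Bond=96.6304
(1,1): Delta=-0.1519 Bond=55.0413
(2,0): Delta=-0.7845 Bond=141.5603
(2,1): Delta=-0.5102 Bond=121.8374
(2,2): Delta=-0.1438 Bond=67.4680
(3,0): Delta=-2.1232 Bond=239.0324
(3,1): Delta=-0.7541 Bond=177.0042
(3,2): Delta=-0.5047 Bond=153.6896
(3,3): Delta=-0.1356 Bond=82.4967
V0=16.4805

The replicating-portfolio and risk-neutral prices coincide; use p* = (1.27−0.63)/(1.3−0.63) = 0.9552 for the latter.
Payoff layer (t=4): V(4,0)=244.3700, V(4,1)=181.4100, V(4,2)=135.2700, V(4,3)=71.5500, V(4,4)=36.2200
(3,0): S=44.2583. Δ = (V_up−V_dn)/(S_up−S_dn) = (181.4100−244.3700)/(57.5358−27.8827) = -2.1232. V = [p*·181.4100 + (1−p*)·244.3700]/1.27 = 145.0623. B = V − Δ·S = 239.0324.
(3,1): S=91.3267. Δ = (V_up−V_dn)/(S_up−S_dn) = (135.2700−181.4100)/(118.7247−57.5358) = -0.7541. V = [p*·135.2700 + (1−p*)·181.4100]/1.27 = 108.1386. B = V − Δ·S = 177.0042.
(3,2): S=188.4519. Δ = (V_up−V_dn)/(S_up−S_dn) = (71.5500−135.2700)/(244.9875−118.7247) = -0.5047. V = [p*·71.5500 + (1−p*)·135.2700]/1.27 = 58.5851. B = V − Δ·S = 153.6896.
(3,3): S=388.8690. Δ = (V_up−V_dn)/(S_up−S_dn) = (36.2200−71.5500)/(505.5297−244.9875) = -0.1356. V = [p*·36.2200 + (1−p*)·71.5500]/1.27 = 29.7653. B = V − Δ·S = 82.4967.
(2,0): S=70.2513. Δ = (V_up−V_dn)/(S_up−S_dn) = (108.1386−145.0623)/(91.3267−44.2583) = -0.7845. V = [p*·108.1386 + (1−p*)·145.0623]/1.27 = 86.4503. B = V − Δ·S = 141.5603.
(2,1): S=144.9630. Δ = (V_up−V_dn)/(S_up−S_dn) = (58.5851−108.1386)/(188.4519−91.3267) = -0.5102. V = [p*·58.5851 + (1−p*)·108.1386]/1.27 = 47.8771. B = V − Δ·S = 121.8374.
(2,2): S=299.1300. Δ = (V_up−V_dn)/(S_up−S_dn) = (29.7653−58.5851)/(388.8690−188.4519) = -0.1438. V = [p*·29.7653 + (1−p*)·58.5851]/1.27 = 24.4533. B = V − Δ·S = 67.4680.
(1,0): S=111.5100. Δ = (V_up−V_dn)/(S_up−S_dn) = (47.8771−86.4503)/(144.9630−70.2513) = -0.5163. V = [p*·47.8771 + (1−p*)·86.4503]/1.27 = 39.0585. B = V − Δ·S = 96.6304.
(1,1): S=230.1000. Δ = (V_up−V_dn)/(S_up−S_dn) = (24.4533−47.8771)/(299.1300−144.9630) = -0.1519. V = [p*·24.4533 + (1−p*)·47.8771]/1.27 = 20.0804. B = V − Δ·S = 55.0413.
(0,0): S=177.0000. Δ = (V_up−V_dn)/(S_up−S_dn) = (20.0804−39.0585)/(230.1000−111.5100) = -0.1600. V = [p*·20.0804 + (1−p*)·39.0585]/1.27 = 16.4805. B = V − Δ·S = 44.8059.
The time-0 hedge costs 16.4805, which is the no-arbitrage price.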